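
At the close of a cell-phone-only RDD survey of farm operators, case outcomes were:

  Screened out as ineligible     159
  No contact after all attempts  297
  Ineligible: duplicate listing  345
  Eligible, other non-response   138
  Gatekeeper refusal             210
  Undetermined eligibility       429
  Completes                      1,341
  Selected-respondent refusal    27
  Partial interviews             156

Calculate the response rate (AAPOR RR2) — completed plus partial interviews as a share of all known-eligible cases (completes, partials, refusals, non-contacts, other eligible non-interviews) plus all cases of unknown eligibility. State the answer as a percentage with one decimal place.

Refusal or break-off = 210 + 27 = 237
Screened out, ineligible = 159 + 345 = 504
Top: 1341 + 156 = 1497
Denominator: 1341 + 156 + 237 + 297 + 138 + 429 = 2598
RR2 = 1497 / 2598 = 0.5762

57.6%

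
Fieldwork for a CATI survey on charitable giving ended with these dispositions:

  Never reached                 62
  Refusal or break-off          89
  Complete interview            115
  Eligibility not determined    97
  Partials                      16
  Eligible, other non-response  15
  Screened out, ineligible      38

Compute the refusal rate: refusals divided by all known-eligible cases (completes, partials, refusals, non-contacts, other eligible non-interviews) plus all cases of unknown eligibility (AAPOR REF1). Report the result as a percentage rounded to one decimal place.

22.6%

Top → 89
Denom → 115 + 16 + 89 + 62 + 15 + 97 = 394
REF1 = 89 / 394 = 0.2259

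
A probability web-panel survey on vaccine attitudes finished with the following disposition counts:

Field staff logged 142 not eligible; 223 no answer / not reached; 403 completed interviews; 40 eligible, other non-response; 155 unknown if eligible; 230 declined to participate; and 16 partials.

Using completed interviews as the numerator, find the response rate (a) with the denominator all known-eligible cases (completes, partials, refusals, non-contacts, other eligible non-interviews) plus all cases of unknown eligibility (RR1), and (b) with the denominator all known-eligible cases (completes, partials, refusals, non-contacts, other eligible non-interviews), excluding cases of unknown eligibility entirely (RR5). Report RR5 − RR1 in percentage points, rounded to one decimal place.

Num = 403
Denominator = 403 + 16 + 230 + 223 + 40 + 155 = 1067
RR1 = 403 / 1067 = 0.3777
Denominator = 403 + 16 + 230 + 223 + 40 = 912
RR5 = 403 / 912 = 0.4419
Difference = 44.19 − 37.77 = 6.42 percentage points

6.4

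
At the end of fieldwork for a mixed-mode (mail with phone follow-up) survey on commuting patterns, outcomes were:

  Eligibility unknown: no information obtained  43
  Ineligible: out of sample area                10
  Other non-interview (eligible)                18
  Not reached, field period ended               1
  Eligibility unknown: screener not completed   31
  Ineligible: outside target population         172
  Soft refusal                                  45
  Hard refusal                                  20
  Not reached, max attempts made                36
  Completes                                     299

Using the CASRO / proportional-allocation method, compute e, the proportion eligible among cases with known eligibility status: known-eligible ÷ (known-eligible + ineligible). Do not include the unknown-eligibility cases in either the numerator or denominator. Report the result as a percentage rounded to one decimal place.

69.7%

Refusals = 20 + 45 = 65
No contact after all attempts = 1 + 36 = 37
Undetermined eligibility = 31 + 43 = 74
Out of scope = 172 + 10 = 182
Known eligible → 299 + 65 + 37 + 18 = 419
e = 419 / (419 + 182) = 419 / 601 = 0.6972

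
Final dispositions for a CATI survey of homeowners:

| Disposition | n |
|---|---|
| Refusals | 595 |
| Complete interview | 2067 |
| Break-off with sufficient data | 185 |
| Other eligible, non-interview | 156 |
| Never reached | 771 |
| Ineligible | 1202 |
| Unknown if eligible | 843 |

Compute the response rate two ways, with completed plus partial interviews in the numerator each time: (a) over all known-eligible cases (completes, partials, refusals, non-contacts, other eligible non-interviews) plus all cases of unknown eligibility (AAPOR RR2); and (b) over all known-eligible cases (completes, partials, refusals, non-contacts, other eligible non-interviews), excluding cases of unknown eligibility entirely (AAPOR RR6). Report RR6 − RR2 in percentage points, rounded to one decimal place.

10.9

Num: 2067 + 185 = 2252
Base: 2067 + 185 + 595 + 771 + 156 + 843 = 4617
RR2 = 2252 / 4617 = 0.4878
Base: 2067 + 185 + 595 + 771 + 156 = 3774
RR6 = 2252 / 3774 = 0.5967
Difference = 59.67 − 48.78 = 10.89 percentage points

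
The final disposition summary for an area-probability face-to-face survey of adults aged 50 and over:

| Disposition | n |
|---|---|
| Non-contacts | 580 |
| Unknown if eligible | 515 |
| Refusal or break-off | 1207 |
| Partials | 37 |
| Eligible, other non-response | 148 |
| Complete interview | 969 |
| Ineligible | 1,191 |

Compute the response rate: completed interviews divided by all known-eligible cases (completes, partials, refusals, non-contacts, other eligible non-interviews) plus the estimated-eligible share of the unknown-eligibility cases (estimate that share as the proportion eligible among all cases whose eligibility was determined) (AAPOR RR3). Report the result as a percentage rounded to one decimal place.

29.3%

Num = 969
Known eligible = 969 + 37 + 1207 + 580 + 148 = 2941
e = 2941 / (2941 + 1191) = 2941 / 4132 = 0.7118
Estimated eligible among unknowns = 0.7118 × 515 = 366.58
Denominator = 2941 + 366.58 = 3307.58
RR3 = 969 / 3307.58 = 0.2930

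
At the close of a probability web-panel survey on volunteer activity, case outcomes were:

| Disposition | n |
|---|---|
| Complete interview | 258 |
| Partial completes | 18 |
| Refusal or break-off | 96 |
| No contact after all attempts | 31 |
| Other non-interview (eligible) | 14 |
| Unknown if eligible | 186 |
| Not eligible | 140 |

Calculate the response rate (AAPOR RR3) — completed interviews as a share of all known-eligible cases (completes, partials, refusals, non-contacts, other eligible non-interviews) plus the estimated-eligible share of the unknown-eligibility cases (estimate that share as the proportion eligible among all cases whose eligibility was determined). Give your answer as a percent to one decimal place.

46.4%

Num → 258
Determined eligible → 258 + 18 + 96 + 31 + 14 = 417
e = 417 / (417 + 140) = 417 / 557 = 0.7487
Eligible share of unknowns → 0.7487 × 186 = 139.26
Denominator → 417 + 139.26 = 556.26
RR3 = 258 / 556.26 = 0.4638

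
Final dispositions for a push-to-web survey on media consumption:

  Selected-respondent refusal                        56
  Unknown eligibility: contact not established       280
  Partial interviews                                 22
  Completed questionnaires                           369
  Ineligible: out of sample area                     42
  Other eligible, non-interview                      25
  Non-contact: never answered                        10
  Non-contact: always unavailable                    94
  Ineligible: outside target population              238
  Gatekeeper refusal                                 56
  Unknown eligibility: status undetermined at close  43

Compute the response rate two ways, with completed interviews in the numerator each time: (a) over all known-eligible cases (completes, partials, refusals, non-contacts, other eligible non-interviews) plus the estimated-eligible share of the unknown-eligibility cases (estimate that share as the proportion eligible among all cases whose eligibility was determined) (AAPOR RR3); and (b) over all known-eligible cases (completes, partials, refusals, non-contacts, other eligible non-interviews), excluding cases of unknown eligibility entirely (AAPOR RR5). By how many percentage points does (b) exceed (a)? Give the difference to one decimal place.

15.3

Refusals = 56 + 56 = 112
No contact after all attempts = 10 + 94 = 104
Unknown eligibility = 280 + 43 = 323
Not eligible = 238 + 42 = 280
Num = 369
Eligible (known) = 369 + 22 + 112 + 104 + 25 = 632
e = 632 / (632 + 280) = 632 / 912 = 0.6930
e × U = 0.6930 × 323 = 223.84
Denom = 632 + 223.84 = 855.84
RR3 = 369 / 855.84 = 0.4312
Denom = 369 + 22 + 112 + 104 + 25 = 632
RR5 = 369 / 632 = 0.5839
Difference = 58.39 − 43.12 = 15.27 percentage points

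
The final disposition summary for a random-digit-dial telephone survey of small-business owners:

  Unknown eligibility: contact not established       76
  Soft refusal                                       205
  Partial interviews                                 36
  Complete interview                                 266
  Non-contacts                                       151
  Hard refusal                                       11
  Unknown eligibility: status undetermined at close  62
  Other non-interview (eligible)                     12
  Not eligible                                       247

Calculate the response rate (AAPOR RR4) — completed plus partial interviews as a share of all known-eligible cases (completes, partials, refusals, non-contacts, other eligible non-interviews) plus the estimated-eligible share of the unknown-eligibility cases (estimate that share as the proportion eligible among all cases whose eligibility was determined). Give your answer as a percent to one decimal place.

Refused = 11 + 205 = 216
Undetermined eligibility = 76 + 62 = 138
Top: 266 + 36 = 302
Eligible (known): 266 + 36 + 216 + 151 + 12 = 681
e = 681 / (681 + 247) = 681 / 928 = 0.7338
Estimated eligible among unknowns: 0.7338 × 138 = 101.26
Denominator: 681 + 101.26 = 782.26
RR4 = 302 / 782.26 = 0.3861

38.6%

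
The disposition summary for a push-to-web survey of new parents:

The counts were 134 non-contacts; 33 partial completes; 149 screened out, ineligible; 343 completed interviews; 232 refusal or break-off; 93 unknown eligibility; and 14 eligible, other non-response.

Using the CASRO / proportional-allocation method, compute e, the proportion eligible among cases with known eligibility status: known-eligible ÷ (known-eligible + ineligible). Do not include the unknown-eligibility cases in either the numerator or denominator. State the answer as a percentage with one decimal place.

Known eligible → 343 + 33 + 232 + 134 + 14 = 756
e = 756 / (756 + 149) = 756 / 905 = 0.8354

83.5%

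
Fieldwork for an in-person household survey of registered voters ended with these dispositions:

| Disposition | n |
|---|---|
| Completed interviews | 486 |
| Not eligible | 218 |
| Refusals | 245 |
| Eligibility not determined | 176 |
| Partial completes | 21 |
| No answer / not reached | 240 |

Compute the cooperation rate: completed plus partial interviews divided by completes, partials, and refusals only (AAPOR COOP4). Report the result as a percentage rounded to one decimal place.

67.4%

Numerator = 486 + 21 = 507
Denom = 486 + 21 + 245 = 752
COOP4 = 507 / 752 = 0.6742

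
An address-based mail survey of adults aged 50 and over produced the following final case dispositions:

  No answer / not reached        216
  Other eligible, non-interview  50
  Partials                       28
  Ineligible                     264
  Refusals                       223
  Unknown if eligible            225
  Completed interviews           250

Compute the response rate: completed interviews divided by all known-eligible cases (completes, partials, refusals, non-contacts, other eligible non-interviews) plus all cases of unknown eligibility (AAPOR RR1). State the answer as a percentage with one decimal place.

Numerator = 250
Denom = 250 + 28 + 223 + 216 + 50 + 225 = 992
RR1 = 250 / 992 = 0.2520

25.2%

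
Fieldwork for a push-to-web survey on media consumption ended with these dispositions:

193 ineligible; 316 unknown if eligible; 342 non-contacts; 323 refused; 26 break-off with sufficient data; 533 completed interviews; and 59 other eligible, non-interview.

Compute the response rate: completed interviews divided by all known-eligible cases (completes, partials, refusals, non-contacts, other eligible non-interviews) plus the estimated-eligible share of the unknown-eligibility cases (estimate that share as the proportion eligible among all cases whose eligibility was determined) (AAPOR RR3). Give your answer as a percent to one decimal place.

Top → 533
Determined eligible → 533 + 26 + 323 + 342 + 59 = 1283
e = 1283 / (1283 + 193) = 1283 / 1476 = 0.8692
Estimated eligible among unknowns → 0.8692 × 316 = 274.67
Base → 1283 + 274.67 = 1557.67
RR3 = 533 / 1557.67 = 0.3422

34.2%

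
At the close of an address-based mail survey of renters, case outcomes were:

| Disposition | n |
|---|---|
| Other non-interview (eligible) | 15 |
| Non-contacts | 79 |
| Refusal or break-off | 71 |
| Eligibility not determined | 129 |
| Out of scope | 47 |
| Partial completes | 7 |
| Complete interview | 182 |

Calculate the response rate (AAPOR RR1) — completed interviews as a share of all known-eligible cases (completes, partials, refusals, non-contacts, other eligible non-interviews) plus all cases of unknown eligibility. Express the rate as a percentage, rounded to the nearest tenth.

Top: 182
Denominator: 182 + 7 + 71 + 79 + 15 + 129 = 483
RR1 = 182 / 483 = 0.3768

37.7%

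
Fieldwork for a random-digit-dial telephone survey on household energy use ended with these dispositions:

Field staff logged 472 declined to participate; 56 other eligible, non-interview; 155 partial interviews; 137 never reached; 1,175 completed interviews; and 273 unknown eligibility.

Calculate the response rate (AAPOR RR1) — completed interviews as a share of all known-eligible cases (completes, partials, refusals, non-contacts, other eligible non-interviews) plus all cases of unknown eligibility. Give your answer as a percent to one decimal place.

Numerator → 1175
Base → 1175 + 155 + 472 + 137 + 56 + 273 = 2268
RR1 = 1175 / 2268 = 0.5181

51.8%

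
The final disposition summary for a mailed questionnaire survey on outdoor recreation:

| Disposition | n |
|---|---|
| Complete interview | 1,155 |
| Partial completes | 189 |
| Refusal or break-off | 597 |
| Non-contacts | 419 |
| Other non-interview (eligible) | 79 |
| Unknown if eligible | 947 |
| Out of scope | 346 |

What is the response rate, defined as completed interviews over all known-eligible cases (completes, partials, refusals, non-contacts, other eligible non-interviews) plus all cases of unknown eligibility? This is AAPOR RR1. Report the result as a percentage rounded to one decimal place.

Num → 1155
Denominator → 1155 + 189 + 597 + 419 + 79 + 947 = 3386
RR1 = 1155 / 3386 = 0.3411

34.1%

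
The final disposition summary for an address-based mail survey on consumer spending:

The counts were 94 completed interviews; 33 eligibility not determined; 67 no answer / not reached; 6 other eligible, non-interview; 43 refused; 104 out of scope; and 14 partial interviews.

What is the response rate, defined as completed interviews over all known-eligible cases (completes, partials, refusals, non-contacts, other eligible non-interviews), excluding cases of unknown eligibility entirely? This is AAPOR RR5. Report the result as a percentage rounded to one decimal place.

42.0%

Top → 94
Denom → 94 + 14 + 43 + 67 + 6 = 224
RR5 = 94 / 224 = 0.4196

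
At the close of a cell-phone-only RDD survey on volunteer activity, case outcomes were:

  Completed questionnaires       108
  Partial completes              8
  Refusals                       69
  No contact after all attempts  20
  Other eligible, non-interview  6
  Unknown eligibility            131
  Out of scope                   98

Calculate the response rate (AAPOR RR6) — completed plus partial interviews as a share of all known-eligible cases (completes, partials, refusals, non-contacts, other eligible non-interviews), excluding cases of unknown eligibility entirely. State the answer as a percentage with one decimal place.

55.0%

Num = 108 + 8 = 116
Denominator = 108 + 8 + 69 + 20 + 6 = 211
RR6 = 116 / 211 = 0.5498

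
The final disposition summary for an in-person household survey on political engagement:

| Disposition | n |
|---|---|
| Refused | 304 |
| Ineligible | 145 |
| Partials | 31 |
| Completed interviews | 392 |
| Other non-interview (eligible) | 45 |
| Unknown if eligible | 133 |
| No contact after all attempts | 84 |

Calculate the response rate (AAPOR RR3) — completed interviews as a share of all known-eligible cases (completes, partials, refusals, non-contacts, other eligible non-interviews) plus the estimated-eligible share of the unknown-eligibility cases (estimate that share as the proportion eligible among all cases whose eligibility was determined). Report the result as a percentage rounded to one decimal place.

40.4%

Top: 392
Determined eligible: 392 + 31 + 304 + 84 + 45 = 856
e = 856 / (856 + 145) = 856 / 1001 = 0.8551
Estimated eligible among unknowns: 0.8551 × 133 = 113.73
Base: 856 + 113.73 = 969.73
RR3 = 392 / 969.73 = 0.4042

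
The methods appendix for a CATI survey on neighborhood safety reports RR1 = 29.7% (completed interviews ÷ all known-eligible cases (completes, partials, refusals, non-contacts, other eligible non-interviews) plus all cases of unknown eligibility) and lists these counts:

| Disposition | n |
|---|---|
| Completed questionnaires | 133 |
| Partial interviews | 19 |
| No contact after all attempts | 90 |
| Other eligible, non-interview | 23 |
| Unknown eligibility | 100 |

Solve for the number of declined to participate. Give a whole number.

83

RR1 = 133 / D = 0.297
D = 133 / 0.297 = 447.8
Other denominator terms total 365
declined to participate = 447.8 − 365 ≈ 83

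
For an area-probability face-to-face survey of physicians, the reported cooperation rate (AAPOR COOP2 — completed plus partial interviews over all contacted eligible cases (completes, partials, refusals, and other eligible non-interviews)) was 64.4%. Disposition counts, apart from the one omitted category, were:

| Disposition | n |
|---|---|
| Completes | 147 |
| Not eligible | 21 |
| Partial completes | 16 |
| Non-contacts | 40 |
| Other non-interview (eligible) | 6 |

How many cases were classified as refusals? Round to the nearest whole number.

Num → 147 + 16 = 163
COOP2 = 163 / D = 0.644
D = 163 / 0.644 = 253.1
Remaining denominator categories sum to 169
refusals = 253.1 − 169 ≈ 84

84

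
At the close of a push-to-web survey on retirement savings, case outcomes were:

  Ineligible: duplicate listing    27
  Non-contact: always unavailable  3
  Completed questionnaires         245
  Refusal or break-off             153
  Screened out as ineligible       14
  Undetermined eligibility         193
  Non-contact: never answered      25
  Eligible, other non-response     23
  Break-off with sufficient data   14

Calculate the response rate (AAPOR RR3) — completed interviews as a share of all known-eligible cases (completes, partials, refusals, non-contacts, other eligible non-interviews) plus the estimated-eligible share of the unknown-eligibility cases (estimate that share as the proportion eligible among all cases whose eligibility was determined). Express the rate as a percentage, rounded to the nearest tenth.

38.3%

No answer / not reached = 25 + 3 = 28
Out of scope = 14 + 27 = 41
Numerator → 245
Eligible (known) → 245 + 14 + 153 + 28 + 23 = 463
e = 463 / (463 + 41) = 463 / 504 = 0.9187
e × U → 0.9187 × 193 = 177.31
Denominator → 463 + 177.31 = 640.31
RR3 = 245 / 640.31 = 0.3826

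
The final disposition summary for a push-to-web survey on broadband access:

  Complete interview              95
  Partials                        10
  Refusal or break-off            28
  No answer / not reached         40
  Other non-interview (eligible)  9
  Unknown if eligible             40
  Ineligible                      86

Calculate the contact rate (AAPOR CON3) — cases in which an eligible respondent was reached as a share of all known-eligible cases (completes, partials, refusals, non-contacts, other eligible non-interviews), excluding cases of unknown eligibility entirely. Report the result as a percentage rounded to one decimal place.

Num → 95 + 10 + 28 + 9 = 142
Denominator → 95 + 10 + 28 + 40 + 9 = 182
CON3 = 142 / 182 = 0.7802

78.0%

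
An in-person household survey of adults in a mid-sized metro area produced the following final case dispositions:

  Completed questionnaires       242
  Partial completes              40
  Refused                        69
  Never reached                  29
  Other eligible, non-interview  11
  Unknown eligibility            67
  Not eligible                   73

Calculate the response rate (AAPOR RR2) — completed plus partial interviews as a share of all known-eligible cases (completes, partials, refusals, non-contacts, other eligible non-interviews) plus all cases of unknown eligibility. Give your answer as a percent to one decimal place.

Numerator = 242 + 40 = 282
Denom = 242 + 40 + 69 + 29 + 11 + 67 = 458
RR2 = 282 / 458 = 0.6157

61.6%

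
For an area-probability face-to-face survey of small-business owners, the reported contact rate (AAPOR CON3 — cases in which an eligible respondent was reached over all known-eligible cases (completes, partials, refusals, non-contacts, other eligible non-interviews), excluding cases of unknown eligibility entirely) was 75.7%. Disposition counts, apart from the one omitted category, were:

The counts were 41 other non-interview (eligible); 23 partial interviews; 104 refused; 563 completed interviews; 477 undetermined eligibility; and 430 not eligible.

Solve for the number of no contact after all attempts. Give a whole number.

Num: 563 + 23 + 104 + 41 = 731
CON3 = 731 / D = 0.757
D = 731 / 0.757 = 965.7
Rest of base = 731
no contact after all attempts = 965.7 − 731 ≈ 235

235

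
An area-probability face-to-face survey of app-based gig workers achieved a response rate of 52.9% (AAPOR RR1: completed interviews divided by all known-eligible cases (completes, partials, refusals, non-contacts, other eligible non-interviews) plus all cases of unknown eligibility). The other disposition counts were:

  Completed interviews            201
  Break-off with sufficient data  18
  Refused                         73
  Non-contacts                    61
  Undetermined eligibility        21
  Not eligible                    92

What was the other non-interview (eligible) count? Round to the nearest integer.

6

RR1 = 201 / D = 0.529
D = 201 / 0.529 = 380.0
Rest of base = 374
other non-interview (eligible) = 380.0 − 374 ≈ 6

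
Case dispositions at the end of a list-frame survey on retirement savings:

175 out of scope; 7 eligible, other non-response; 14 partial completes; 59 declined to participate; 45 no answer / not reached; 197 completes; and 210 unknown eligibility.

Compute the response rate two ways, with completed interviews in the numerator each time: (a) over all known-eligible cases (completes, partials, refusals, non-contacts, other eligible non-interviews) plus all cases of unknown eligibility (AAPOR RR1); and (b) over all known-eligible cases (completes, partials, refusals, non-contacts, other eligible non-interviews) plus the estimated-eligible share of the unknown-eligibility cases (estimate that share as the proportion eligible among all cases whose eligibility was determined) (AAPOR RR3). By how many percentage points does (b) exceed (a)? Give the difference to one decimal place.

Numerator: 197
Base: 197 + 14 + 59 + 45 + 7 + 210 = 532
RR1 = 197 / 532 = 0.3703
Known eligible: 197 + 14 + 59 + 45 + 7 = 322
e = 322 / (322 + 175) = 322 / 497 = 0.6479
Estimated eligible among unknowns: 0.6479 × 210 = 136.06
Base: 322 + 136.06 = 458.06
RR3 = 197 / 458.06 = 0.4301
Difference = 43.01 − 37.03 = 5.98 percentage points

6.0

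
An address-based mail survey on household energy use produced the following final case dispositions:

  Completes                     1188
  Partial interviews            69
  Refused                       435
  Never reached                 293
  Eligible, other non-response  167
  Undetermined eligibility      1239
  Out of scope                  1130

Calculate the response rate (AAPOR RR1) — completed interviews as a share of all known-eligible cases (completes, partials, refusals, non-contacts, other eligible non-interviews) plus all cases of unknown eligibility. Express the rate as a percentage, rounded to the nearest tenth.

35.0%

Numerator → 1188
Base → 1188 + 69 + 435 + 293 + 167 + 1239 = 3391
RR1 = 1188 / 3391 = 0.3503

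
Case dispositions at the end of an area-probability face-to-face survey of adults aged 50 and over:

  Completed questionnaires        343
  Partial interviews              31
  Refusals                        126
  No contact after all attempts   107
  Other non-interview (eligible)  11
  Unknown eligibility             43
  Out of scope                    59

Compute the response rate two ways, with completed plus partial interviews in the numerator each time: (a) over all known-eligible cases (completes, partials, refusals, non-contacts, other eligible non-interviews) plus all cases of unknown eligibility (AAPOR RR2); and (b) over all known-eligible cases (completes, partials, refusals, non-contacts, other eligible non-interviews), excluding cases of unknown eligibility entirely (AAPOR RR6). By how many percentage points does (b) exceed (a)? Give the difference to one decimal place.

3.9

Numerator: 343 + 31 = 374
Denom: 343 + 31 + 126 + 107 + 11 + 43 = 661
RR2 = 374 / 661 = 0.5658
Denom: 343 + 31 + 126 + 107 + 11 = 618
RR6 = 374 / 618 = 0.6052
Difference = 60.52 − 56.58 = 3.94 percentage points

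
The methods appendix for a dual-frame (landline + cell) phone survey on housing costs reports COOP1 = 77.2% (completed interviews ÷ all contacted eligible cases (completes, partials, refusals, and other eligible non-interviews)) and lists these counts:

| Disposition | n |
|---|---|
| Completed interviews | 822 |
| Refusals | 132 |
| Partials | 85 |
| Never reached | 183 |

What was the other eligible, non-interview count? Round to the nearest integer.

COOP1 = 822 / D = 0.772
D = 822 / 0.772 = 1064.8
Rest of base = 1039
other eligible, non-interview = 1064.8 − 1039 ≈ 26

26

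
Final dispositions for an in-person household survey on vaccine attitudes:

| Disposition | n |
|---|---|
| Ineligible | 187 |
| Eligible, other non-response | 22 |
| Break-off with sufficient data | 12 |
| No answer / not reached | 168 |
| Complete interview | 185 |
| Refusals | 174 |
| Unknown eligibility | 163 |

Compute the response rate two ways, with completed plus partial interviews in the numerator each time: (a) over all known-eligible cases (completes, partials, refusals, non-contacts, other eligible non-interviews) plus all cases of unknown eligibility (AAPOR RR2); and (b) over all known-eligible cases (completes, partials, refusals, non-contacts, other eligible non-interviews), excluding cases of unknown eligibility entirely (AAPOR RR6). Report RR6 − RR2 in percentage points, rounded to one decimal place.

Numerator = 185 + 12 = 197
Base = 185 + 12 + 174 + 168 + 22 + 163 = 724
RR2 = 197 / 724 = 0.2721
Base = 185 + 12 + 174 + 168 + 22 = 561
RR6 = 197 / 561 = 0.3512
Difference = 35.12 − 27.21 = 7.91 percentage points

7.9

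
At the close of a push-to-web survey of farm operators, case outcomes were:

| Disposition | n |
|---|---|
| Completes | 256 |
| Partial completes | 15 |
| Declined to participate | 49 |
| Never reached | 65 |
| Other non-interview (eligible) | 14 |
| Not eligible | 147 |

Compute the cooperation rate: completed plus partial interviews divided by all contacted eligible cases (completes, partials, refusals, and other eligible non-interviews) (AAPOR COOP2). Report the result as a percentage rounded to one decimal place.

81.1%

Num: 256 + 15 = 271
Denom: 256 + 15 + 49 + 14 = 334
COOP2 = 271 / 334 = 0.8114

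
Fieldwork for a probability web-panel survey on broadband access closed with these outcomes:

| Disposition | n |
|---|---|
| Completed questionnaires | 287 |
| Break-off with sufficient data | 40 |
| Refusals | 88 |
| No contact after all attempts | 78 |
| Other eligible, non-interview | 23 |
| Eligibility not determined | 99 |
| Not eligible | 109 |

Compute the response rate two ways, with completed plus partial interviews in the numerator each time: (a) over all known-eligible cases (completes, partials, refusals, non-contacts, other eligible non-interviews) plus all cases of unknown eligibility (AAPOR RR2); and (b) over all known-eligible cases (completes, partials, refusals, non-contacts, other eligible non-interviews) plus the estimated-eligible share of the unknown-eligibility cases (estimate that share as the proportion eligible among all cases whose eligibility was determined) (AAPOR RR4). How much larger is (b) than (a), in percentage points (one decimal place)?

Top = 287 + 40 = 327
Base = 287 + 40 + 88 + 78 + 23 + 99 = 615
RR2 = 327 / 615 = 0.5317
Known eligible = 287 + 40 + 88 + 78 + 23 = 516
e = 516 / (516 + 109) = 516 / 625 = 0.8256
Eligible share of unknowns = 0.8256 × 99 = 81.73
Base = 516 + 81.73 = 597.73
RR4 = 327 / 597.73 = 0.5471
Difference = 54.71 − 53.17 = 1.54 percentage points

1.5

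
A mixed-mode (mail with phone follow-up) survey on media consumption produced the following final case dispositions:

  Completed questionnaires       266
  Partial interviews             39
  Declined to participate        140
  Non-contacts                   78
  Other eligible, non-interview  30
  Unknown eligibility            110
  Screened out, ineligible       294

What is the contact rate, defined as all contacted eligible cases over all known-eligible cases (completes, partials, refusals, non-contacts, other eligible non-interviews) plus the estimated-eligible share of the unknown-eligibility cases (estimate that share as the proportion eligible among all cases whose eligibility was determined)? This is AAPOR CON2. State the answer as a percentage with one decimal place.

76.0%

Num: 266 + 39 + 140 + 30 = 475
Eligible (known): 266 + 39 + 140 + 78 + 30 = 553
e = 553 / (553 + 294) = 553 / 847 = 0.6529
e × U: 0.6529 × 110 = 71.82
Denominator: 553 + 71.82 = 624.82
CON2 = 475 / 624.82 = 0.7602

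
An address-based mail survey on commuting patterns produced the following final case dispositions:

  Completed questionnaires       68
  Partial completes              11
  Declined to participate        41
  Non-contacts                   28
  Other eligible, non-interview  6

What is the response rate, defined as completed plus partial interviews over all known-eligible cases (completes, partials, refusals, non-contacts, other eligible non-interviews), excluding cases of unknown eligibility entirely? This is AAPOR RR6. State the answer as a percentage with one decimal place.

Num → 68 + 11 = 79
Denom → 68 + 11 + 41 + 28 + 6 = 154
RR6 = 79 / 154 = 0.5130

51.3%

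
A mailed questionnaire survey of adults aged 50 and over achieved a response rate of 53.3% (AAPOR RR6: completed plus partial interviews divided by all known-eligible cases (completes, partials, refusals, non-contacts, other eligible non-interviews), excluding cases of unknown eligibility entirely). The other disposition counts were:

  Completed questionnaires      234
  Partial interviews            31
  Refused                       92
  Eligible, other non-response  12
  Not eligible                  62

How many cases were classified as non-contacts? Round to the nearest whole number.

128

Num: 234 + 31 = 265
RR6 = 265 / D = 0.533
D = 265 / 0.533 = 497.2
Other denominator terms total 369
non-contacts = 497.2 − 369 ≈ 128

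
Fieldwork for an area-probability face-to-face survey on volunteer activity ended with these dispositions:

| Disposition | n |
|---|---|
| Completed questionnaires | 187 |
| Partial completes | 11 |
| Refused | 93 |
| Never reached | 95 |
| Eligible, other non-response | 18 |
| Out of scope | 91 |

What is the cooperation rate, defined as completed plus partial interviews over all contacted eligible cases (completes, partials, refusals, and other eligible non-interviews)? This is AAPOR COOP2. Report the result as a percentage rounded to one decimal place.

64.1%

Num → 187 + 11 = 198
Denominator → 187 + 11 + 93 + 18 = 309
COOP2 = 198 / 309 = 0.6408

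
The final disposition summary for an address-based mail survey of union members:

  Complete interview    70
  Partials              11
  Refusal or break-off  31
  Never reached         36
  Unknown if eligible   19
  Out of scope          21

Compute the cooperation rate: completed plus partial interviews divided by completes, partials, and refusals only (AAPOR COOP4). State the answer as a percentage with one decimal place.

72.3%

Top: 70 + 11 = 81
Denom: 70 + 11 + 31 = 112
COOP4 = 81 / 112 = 0.7232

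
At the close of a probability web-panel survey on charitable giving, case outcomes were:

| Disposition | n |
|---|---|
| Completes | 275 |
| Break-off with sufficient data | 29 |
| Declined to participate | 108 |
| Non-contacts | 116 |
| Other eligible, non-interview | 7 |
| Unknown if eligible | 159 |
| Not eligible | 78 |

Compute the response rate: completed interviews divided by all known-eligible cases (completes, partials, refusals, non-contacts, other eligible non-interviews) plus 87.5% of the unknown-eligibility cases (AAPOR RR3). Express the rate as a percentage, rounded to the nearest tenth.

40.8%

Numerator = 275
Known eligible = 275 + 29 + 108 + 116 + 7 = 535
Eligible share of unknowns = 0.8750 × 159 = 139.12
Denom = 535 + 139.12 = 674.12
RR3 = 275 / 674.12 = 0.4079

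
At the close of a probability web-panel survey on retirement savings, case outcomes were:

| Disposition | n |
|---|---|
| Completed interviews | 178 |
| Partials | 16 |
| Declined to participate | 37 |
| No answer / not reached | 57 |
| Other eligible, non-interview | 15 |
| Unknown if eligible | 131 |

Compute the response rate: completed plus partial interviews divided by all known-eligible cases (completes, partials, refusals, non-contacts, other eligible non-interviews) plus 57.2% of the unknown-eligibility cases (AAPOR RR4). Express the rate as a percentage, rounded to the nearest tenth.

Numerator = 178 + 16 = 194
Known eligible = 178 + 16 + 37 + 57 + 15 = 303
Estimated eligible among unknowns = 0.5720 × 131 = 74.93
Denom = 303 + 74.93 = 377.93
RR4 = 194 / 377.93 = 0.5133

51.3%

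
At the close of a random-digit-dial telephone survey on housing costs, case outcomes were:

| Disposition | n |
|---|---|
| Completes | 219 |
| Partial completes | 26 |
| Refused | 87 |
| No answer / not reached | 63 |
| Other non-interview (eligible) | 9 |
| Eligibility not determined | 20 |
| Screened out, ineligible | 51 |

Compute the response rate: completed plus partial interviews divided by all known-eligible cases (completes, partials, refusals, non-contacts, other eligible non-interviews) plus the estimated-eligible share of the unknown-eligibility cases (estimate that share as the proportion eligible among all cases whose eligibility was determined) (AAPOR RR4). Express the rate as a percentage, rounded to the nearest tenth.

Num = 219 + 26 = 245
Eligible (known) = 219 + 26 + 87 + 63 + 9 = 404
e = 404 / (404 + 51) = 404 / 455 = 0.8879
Estimated eligible among unknowns = 0.8879 × 20 = 17.76
Base = 404 + 17.76 = 421.76
RR4 = 245 / 421.76 = 0.5809

58.1%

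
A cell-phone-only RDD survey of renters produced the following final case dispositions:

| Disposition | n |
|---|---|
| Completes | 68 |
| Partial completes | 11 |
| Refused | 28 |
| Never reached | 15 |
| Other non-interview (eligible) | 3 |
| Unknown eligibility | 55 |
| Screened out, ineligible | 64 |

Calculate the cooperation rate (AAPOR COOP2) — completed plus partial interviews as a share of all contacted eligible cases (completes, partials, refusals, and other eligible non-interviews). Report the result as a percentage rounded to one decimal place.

71.8%

Top = 68 + 11 = 79
Denom = 68 + 11 + 28 + 3 = 110
COOP2 = 79 / 110 = 0.7182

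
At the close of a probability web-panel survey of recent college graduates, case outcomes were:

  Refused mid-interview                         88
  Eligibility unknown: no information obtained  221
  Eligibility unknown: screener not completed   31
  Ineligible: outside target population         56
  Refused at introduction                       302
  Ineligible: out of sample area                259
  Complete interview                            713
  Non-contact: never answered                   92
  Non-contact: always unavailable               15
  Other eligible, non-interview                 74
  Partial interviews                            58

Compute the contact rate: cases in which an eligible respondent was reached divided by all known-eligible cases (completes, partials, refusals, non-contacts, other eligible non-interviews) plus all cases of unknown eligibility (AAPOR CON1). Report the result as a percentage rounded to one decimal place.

77.5%

Refused = 302 + 88 = 390
No answer / not reached = 92 + 15 = 107
Unknown eligibility = 31 + 221 = 252
Not eligible = 56 + 259 = 315
Top: 713 + 58 + 390 + 74 = 1235
Base: 713 + 58 + 390 + 107 + 74 + 252 = 1594
CON1 = 1235 / 1594 = 0.7748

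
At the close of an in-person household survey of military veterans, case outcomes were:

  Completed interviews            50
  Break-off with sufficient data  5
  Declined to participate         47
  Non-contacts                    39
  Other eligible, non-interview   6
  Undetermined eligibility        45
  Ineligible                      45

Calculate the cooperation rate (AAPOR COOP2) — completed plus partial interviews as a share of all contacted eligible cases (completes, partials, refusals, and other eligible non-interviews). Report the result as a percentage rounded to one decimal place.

50.9%

Top → 50 + 5 = 55
Base → 50 + 5 + 47 + 6 = 108
COOP2 = 55 / 108 = 0.5093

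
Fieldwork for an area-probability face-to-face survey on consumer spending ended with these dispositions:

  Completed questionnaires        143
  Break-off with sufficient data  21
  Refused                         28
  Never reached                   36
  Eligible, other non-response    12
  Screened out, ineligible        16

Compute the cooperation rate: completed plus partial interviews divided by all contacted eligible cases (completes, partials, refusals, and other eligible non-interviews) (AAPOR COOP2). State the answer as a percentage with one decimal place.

Numerator = 143 + 21 = 164
Denom = 143 + 21 + 28 + 12 = 204
COOP2 = 164 / 204 = 0.8039

80.4%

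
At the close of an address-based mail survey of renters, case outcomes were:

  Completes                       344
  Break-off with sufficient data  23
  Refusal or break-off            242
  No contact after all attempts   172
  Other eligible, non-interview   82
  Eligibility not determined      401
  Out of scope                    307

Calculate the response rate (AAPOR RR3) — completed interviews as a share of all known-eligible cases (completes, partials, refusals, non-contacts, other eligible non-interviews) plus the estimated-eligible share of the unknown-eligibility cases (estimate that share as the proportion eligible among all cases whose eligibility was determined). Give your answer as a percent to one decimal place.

29.7%

Top = 344
Known eligible = 344 + 23 + 242 + 172 + 82 = 863
e = 863 / (863 + 307) = 863 / 1170 = 0.7376
Eligible share of unknowns = 0.7376 × 401 = 295.78
Base = 863 + 295.78 = 1158.78
RR3 = 344 / 1158.78 = 0.2969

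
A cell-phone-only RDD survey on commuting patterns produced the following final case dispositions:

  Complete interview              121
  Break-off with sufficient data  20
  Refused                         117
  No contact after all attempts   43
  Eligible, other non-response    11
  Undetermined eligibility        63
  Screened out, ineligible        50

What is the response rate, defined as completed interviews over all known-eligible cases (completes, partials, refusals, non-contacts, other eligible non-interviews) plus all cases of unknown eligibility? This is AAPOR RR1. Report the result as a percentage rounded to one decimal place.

Numerator: 121
Base: 121 + 20 + 117 + 43 + 11 + 63 = 375
RR1 = 121 / 375 = 0.3227

32.3%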